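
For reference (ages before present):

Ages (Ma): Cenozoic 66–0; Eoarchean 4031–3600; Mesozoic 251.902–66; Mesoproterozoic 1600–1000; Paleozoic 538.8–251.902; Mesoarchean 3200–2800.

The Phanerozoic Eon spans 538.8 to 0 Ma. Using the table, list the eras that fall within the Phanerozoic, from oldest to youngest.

Eras with both bounds inside 538.8–0 Ma: Paleozoic (538.8–251.902), Mesozoic (251.902–66), Cenozoic (66–0).

Paleozoic, Mesozoic, Cenozoic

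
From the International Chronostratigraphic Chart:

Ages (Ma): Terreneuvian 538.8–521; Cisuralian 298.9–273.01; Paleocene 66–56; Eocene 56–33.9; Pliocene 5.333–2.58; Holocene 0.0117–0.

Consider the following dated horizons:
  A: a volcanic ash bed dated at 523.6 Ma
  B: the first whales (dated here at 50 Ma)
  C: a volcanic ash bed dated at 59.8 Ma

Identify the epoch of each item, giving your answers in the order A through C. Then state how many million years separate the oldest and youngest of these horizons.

A: 523.6 Ma lies in 538.8–521 Ma, so Terreneuvian.
B: 50 Ma lies in 56–33.9 Ma, so Eocene.
C: 59.8 Ma lies in 66–56 Ma, so Paleocene.
Oldest = 523.6 Ma, youngest = 50 Ma → span 473.6 Myr.

A — Terreneuvian; B — Eocene; C — Paleocene; span 473.6 million years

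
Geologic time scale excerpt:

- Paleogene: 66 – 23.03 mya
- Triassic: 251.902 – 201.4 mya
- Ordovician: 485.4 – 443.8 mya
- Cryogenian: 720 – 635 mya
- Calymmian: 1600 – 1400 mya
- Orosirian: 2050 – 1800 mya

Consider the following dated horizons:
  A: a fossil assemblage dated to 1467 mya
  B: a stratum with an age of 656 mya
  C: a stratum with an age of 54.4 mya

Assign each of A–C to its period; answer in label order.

A — Calymmian; B — Cryogenian; C — Paleogene

A: 1467 Ma lies in 1600–1400 Ma, so Calymmian.
B: 656 Ma lies in 720–635 Ma, so Cryogenian.
C: 54.4 Ma lies in 66–23.03 Ma, so Paleogene.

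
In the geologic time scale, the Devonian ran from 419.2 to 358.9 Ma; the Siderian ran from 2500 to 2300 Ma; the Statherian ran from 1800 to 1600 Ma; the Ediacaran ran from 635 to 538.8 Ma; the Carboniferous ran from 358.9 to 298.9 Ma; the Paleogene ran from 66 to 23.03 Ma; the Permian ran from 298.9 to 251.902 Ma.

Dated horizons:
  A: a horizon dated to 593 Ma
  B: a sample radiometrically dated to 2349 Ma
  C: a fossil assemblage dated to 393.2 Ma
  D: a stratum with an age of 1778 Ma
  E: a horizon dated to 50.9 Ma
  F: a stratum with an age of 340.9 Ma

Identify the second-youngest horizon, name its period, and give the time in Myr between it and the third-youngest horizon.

F, in the Carboniferous; 52.3 million years to C

Smaller Ma means younger, so youngest first: E 50.9 < F 340.9 < C 393.2 < A 593 < D 1778 < B 2349.
Counting 2 along gives F (340.9 Ma); the excerpt puts that inside the Carboniferous, 358.9–298.9 Ma.
Next in line is C (393.2 Ma), and 393.2 − 340.9 = 52.3 Myr.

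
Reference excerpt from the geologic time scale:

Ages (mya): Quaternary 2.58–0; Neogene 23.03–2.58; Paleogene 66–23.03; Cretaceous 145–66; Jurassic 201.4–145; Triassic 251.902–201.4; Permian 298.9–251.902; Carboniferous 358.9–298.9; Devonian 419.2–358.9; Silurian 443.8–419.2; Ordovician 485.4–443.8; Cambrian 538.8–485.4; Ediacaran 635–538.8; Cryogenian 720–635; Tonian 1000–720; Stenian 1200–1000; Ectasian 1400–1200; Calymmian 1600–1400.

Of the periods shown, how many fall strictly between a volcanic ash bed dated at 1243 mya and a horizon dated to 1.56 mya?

The older date is 1243 Ma and the younger is 1.56 Ma.
Periods with start < 1243 and end > 1.56 Ma: Stenian (1200–1000), Tonian (1000–720), Cryogenian (720–635), Ediacaran (635–538.8), Cambrian (538.8–485.4), Ordovician (485.4–443.8), Silurian (443.8–419.2), Devonian (419.2–358.9), Carboniferous (358.9–298.9), Permian (298.9–251.902), Triassic (251.902–201.4), Jurassic (201.4–145), Cretaceous (145–66), Paleogene (66–23.03), Neogene (23.03–2.58).
That is 15 complete periods.

15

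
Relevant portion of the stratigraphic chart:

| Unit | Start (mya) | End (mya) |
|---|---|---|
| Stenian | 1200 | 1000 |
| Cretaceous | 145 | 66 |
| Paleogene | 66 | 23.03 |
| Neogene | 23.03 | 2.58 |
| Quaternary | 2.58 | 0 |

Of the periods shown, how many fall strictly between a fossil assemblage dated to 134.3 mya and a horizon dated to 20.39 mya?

134.3 Ma sits inside the Cretaceous (145–66) and 20.39 Ma inside the Neogene (23.03–2.58); neither of those is wholly between the two dates.
The listed periods lying completely between them are Paleogene — 1 in all.

1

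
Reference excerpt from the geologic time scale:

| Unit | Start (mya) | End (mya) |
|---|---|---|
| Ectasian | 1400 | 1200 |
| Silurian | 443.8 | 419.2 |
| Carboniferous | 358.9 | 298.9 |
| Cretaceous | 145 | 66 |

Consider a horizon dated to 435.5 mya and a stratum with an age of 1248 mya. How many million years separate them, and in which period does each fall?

812.5 million years apart; the first in the Silurian, the second in the Ectasian

Elapsed time: 1248 − 435.5 = 812.5 Myr.
435.5 Ma lies within 443.8–419.2 Ma: Silurian.
1248 Ma lies within 1400–1200 Ma: Ectasian.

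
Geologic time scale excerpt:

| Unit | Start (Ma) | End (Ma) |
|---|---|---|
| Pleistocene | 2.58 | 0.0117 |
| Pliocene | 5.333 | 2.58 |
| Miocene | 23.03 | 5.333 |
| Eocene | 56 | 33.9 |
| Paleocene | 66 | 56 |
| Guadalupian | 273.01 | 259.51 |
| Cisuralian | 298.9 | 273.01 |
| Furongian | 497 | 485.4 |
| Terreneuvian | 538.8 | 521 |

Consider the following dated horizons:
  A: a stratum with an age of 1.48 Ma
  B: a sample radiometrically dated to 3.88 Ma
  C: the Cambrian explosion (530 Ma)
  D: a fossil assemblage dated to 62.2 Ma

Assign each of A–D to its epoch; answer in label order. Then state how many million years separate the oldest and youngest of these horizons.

A — Pleistocene; B — Pliocene; C — Terreneuvian; D — Paleocene; span 528.52 million years

Match each age against the start–end ranges in the excerpt: A = 1.48 Ma → Pleistocene (2.58–0.0117); B = 3.88 Ma → Pliocene (5.333–2.58); C = 530 Ma → Terreneuvian (538.8–521); D = 62.2 Ma → Paleocene (66–56).
The largest age is 530 Ma and the smallest is 1.48 Ma; their difference is 528.52 Myr.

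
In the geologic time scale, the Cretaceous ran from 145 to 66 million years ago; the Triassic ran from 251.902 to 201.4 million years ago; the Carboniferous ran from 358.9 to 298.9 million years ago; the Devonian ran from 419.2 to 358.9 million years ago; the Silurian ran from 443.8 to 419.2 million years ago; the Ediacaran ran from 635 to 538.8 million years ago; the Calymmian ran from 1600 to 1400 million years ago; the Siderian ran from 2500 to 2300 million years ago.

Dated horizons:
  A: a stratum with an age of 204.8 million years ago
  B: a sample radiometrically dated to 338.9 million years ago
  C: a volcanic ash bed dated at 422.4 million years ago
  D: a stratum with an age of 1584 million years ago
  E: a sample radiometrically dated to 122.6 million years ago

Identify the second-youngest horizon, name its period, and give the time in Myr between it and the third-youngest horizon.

A, in the Triassic; 134.1 million years to B

Sorted youngest-first by Ma: E (122.6), A (204.8), B (338.9), C (422.4), D (1584).
The second youngest is A at 204.8 Ma, which lies in 251.902–201.4 Ma: the Triassic.
The third youngest is B at 338.9 Ma; separation = |204.8 − 338.9| = 134.1 Myr.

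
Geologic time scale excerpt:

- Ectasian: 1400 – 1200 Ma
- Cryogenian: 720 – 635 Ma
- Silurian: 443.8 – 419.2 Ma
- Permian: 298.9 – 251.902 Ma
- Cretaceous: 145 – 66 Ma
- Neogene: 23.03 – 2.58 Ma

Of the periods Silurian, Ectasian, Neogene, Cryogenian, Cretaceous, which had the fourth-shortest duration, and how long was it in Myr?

Start − end for each: Silurian 443.8 − 419.2 = 24.6; Ectasian 1400 − 1200 = 200; Neogene 23.03 − 2.58 = 20.45; Cryogenian 720 − 635 = 85; Cretaceous 145 − 66 = 79.
Ranking these from shortest: Neogene < Silurian < Cretaceous < Cryogenian < Ectasian.
Position 4 in that ranking is Cryogenian, which lasted 85 Myr.

Cryogenian, 85 million years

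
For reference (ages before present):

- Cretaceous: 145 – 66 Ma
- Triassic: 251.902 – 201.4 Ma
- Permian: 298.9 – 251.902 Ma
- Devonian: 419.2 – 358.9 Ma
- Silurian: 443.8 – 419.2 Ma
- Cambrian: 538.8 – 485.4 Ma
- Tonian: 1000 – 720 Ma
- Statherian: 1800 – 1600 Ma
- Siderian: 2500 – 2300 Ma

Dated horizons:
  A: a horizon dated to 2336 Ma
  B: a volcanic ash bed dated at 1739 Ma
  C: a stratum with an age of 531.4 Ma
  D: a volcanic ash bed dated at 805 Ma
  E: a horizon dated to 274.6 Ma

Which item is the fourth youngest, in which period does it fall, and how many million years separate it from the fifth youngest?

Smaller Ma means younger, so youngest first: E 274.6 < C 531.4 < D 805 < B 1739 < A 2336.
Counting 4 along gives B (1739 Ma); the excerpt puts that inside the Statherian, 1800–1600 Ma.
Next in line is A (2336 Ma), and 2336 − 1739 = 597 Myr.

B, in the Statherian; 597 million years to A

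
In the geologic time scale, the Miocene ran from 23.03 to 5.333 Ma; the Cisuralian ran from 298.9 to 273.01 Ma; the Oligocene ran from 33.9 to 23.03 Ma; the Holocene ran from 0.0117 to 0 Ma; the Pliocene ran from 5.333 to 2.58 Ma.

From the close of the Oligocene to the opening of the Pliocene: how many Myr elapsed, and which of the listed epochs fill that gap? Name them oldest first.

The Oligocene closes at 23.03 Ma and the Pliocene opens at 5.333 Ma, so the interval is 23.03 − 5.333 = 17.697 Myr.
An epoch fits inside if it starts at or after 23.03 Ma and ends at or before 5.333 Ma; oldest first that gives Miocene.

17.697 million years; Miocene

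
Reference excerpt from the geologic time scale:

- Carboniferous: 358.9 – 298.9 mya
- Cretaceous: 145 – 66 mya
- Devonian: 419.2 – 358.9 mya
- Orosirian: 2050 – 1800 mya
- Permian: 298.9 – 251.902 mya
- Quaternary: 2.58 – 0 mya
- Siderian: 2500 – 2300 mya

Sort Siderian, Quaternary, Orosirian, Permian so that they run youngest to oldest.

Quaternary → Permian → Orosirian → Siderian

The oldest of these is Siderian (starts 2500 Ma) and the youngest is Quaternary (ends 0 Ma).
In between, by decreasing start age: Orosirian (2050), Permian (298.9).
Listing youngest first means reversing that sequence.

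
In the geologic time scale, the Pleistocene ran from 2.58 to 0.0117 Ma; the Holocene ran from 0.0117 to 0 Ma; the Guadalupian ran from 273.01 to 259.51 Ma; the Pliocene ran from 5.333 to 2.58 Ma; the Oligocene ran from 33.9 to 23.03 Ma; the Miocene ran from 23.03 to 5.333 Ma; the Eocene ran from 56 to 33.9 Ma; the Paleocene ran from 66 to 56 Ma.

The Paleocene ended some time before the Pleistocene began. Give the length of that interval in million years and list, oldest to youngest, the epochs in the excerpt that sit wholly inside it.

The Paleocene closes at 56 Ma and the Pleistocene opens at 2.58 Ma, so the interval is 56 − 2.58 = 53.42 Myr.
An epoch fits inside if it starts at or after 56 Ma and ends at or before 2.58 Ma; oldest first that gives Eocene, Oligocene, Miocene, Pliocene.

53.42 million years; Eocene, Oligocene, Miocene, Pliocene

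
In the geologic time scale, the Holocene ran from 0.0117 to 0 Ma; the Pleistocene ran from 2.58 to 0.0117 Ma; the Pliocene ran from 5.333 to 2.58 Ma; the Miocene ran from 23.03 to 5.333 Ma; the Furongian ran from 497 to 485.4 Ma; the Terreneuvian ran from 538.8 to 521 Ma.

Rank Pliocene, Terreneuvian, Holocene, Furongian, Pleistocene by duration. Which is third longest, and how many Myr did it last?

Start − end for each: Pliocene 5.333 − 2.58 = 2.753; Terreneuvian 538.8 − 521 = 17.8; Holocene 0.0117 − 0 = 0.0117; Furongian 497 − 485.4 = 11.6; Pleistocene 2.58 − 0.0117 = 2.5683.
Ranking these from longest: Terreneuvian > Furongian > Pliocene > Pleistocene > Holocene.
Position 3 in that ranking is Pliocene, which lasted 2.753 Myr.

Pliocene, 2.753 million years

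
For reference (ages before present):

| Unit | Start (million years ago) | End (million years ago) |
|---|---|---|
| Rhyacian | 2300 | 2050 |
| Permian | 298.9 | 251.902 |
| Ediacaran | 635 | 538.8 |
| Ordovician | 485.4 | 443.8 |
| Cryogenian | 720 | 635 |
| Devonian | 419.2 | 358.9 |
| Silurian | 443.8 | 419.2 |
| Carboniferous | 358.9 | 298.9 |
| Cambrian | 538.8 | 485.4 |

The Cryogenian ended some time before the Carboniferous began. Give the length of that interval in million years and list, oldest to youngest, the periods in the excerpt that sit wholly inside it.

276.1 million years; Ediacaran, Cambrian, Ordovician, Silurian, Devonian

End of Cryogenian = 635 Ma; start of Carboniferous = 358.9 Ma.
Gap = 635 − 358.9 = 276.1 Myr.
Periods wholly inside 635–358.9 Ma: Ediacaran (635–538.8), Cambrian (538.8–485.4), Ordovician (485.4–443.8), Silurian (443.8–419.2), Devonian (419.2–358.9).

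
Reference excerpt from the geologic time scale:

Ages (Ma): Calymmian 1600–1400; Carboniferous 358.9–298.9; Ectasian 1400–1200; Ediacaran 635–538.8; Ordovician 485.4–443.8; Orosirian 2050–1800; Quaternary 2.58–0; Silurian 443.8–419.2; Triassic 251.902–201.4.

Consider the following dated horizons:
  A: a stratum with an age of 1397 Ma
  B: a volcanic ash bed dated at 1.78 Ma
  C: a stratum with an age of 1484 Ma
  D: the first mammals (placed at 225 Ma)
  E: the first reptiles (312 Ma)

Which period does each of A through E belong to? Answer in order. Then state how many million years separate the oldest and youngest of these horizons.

A — Ectasian; B — Quaternary; C — Calymmian; D — Triassic; E — Carboniferous; span 1482.22 million years

Match each age against the start–end ranges in the excerpt: A = 1397 Ma → Ectasian (1400–1200); B = 1.78 Ma → Quaternary (2.58–0); C = 1484 Ma → Calymmian (1600–1400); D = 225 Ma → Triassic (251.902–201.4); E = 312 Ma → Carboniferous (358.9–298.9).
The largest age is 1484 Ma and the smallest is 1.78 Ma; their difference is 1482.22 Myr.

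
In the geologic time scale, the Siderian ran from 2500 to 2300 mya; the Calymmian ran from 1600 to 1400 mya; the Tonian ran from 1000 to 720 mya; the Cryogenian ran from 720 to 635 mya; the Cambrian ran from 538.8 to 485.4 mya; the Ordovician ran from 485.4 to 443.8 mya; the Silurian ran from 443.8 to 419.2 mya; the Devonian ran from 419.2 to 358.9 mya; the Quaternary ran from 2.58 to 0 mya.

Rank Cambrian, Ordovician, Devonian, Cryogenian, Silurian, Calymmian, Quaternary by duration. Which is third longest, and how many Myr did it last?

Devonian, 60.3 million years

Start − end for each: Cambrian 538.8 − 485.4 = 53.4; Ordovician 485.4 − 443.8 = 41.6; Devonian 419.2 − 358.9 = 60.3; Cryogenian 720 − 635 = 85; Silurian 443.8 − 419.2 = 24.6; Calymmian 1600 − 1400 = 200; Quaternary 2.58 − 0 = 2.58.
Ranking these from longest: Calymmian > Cryogenian > Devonian > Cambrian > Ordovician > Silurian > Quaternary.
Position 3 in that ranking is Devonian, which lasted 60.3 Myr.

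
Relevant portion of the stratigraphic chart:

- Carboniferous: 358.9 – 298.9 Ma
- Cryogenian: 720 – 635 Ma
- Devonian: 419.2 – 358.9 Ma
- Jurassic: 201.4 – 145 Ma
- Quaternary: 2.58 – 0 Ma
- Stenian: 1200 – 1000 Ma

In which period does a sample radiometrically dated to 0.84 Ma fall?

Quaternary

0.84 Ma lies between 2.58 and 0 Ma, so it falls in the Quaternary.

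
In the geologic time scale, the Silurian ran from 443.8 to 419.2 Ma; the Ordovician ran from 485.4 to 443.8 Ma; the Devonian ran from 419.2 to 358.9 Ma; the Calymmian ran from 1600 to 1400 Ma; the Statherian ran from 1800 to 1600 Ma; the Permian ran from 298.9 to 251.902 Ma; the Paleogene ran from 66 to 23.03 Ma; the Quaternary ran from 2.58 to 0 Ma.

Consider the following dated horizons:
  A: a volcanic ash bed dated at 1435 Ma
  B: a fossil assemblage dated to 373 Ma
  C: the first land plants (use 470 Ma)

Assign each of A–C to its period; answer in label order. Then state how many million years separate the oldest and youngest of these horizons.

A — Calymmian; B — Devonian; C — Ordovician; span 1062 million years

Match each age against the start–end ranges in the excerpt: A = 1435 Ma → Calymmian (1600–1400); B = 373 Ma → Devonian (419.2–358.9); C = 470 Ma → Ordovician (485.4–443.8).
The largest age is 1435 Ma and the smallest is 373 Ma; their difference is 1062 Myr.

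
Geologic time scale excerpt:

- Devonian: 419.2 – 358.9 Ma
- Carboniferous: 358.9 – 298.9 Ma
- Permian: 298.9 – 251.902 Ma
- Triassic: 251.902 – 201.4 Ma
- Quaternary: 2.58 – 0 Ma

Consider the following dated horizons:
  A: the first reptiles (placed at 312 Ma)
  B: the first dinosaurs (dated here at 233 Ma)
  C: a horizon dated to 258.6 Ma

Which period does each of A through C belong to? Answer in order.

A: 312 Ma lies in 358.9–298.9 Ma, so Carboniferous.
B: 233 Ma lies in 251.902–201.4 Ma, so Triassic.
C: 258.6 Ma lies in 298.9–251.902 Ma, so Permian.

A — Carboniferous; B — Triassic; C — Permian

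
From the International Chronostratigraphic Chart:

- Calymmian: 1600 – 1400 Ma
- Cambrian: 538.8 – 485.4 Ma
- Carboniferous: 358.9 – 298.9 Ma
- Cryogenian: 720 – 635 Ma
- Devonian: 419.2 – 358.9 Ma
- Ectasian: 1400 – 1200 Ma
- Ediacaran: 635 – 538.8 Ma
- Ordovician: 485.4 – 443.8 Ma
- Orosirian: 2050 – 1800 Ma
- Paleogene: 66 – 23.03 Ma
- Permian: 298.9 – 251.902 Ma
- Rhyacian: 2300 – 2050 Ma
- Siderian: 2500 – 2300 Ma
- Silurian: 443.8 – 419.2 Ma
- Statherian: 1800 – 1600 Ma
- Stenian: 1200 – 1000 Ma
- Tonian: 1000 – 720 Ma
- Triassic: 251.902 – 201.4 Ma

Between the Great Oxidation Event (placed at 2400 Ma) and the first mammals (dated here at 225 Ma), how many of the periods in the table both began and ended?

2400 Ma sits inside the Siderian (2500–2300) and 225 Ma inside the Triassic (251.902–201.4); neither of those is wholly between the two dates.
The listed periods lying completely between them are Rhyacian, Orosirian, Statherian, Calymmian, Ectasian, Stenian, Tonian, Cryogenian, Ediacaran, Cambrian, Ordovician, Silurian, Devonian, Carboniferous, Permian — 15 in all.

15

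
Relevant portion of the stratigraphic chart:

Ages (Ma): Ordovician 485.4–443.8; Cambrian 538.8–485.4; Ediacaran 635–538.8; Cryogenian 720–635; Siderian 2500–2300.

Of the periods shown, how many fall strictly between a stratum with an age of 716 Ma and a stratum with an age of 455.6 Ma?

2

716 Ma sits inside the Cryogenian (720–635) and 455.6 Ma inside the Ordovician (485.4–443.8); neither of those is wholly between the two dates.
The listed periods lying completely between them are Ediacaran, Cambrian — 2 in all.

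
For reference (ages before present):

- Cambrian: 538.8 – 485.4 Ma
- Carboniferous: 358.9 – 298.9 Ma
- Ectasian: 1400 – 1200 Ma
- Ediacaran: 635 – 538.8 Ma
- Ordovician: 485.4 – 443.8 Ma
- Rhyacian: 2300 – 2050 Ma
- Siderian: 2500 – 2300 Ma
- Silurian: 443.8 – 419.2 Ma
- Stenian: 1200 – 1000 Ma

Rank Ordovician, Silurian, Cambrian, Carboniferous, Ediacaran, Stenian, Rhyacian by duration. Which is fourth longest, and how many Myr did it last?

Carboniferous, 60 million years

Durations: Ordovician 41.6; Silurian 24.6; Cambrian 53.4; Carboniferous 60; Ediacaran 96.2; Stenian 200; Rhyacian 250 Myr.
Sorted longest-first: Rhyacian (250), Stenian (200), Ediacaran (96.2), Carboniferous (60), Cambrian (53.4), Ordovician (41.6), Silurian (24.6).
The fourth longest is Carboniferous at 60 Myr.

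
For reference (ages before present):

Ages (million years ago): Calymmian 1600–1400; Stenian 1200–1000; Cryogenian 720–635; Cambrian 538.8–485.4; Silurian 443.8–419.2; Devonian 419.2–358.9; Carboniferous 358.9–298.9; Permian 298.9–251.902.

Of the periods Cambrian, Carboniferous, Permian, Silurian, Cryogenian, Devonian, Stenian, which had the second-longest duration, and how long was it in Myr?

Durations: Cambrian 53.4; Carboniferous 60; Permian 46.998; Silurian 24.6; Cryogenian 85; Devonian 60.3; Stenian 200 Myr.
Sorted longest-first: Stenian (200), Cryogenian (85), Devonian (60.3), Carboniferous (60), Cambrian (53.4), Permian (46.998), Silurian (24.6).
The second longest is Cryogenian at 85 Myr.

Cryogenian, 85 million years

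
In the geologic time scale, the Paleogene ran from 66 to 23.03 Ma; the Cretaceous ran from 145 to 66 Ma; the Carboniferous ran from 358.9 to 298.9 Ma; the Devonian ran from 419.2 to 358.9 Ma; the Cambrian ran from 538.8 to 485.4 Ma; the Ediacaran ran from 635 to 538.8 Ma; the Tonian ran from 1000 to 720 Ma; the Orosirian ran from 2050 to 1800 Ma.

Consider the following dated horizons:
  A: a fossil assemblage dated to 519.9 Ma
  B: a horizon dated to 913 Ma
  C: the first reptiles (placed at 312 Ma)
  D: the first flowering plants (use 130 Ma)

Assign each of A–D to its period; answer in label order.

Match each age against the start–end ranges in the excerpt: A = 519.9 Ma → Cambrian (538.8–485.4); B = 913 Ma → Tonian (1000–720); C = 312 Ma → Carboniferous (358.9–298.9); D = 130 Ma → Cretaceous (145–66).

A — Cambrian; B — Tonian; C — Carboniferous; D — Cretaceous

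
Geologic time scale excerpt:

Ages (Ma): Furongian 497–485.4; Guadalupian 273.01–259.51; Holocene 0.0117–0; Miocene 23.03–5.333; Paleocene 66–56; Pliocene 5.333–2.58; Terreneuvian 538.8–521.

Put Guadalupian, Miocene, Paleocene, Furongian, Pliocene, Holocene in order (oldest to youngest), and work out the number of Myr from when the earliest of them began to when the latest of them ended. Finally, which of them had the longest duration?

Furongian, Guadalupian, Paleocene, Miocene, Pliocene, Holocene; total span 497 Myr; longest is Miocene

Start ages (Ma): Furongian 497, Guadalupian 273.01, Paleocene 66, Miocene 23.03, Pliocene 5.333, Holocene 0.0117.
Ordered oldest to youngest: Furongian, Guadalupian, Paleocene, Miocene, Pliocene, Holocene.
Span = 497 − 0 = 497 Myr.
Durations: Miocene 17.697, Paleocene 10, Furongian 11.6, Holocene 0.0117, Pliocene 2.753, Guadalupian 13.5 → longest is Miocene (17.697 Myr).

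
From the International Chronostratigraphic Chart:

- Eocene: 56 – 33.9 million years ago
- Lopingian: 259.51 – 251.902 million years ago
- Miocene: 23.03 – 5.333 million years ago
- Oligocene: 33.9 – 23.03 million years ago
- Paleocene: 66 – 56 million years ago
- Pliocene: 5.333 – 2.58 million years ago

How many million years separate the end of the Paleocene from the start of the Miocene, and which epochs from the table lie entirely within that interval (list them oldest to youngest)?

32.97 million years; Eocene, Oligocene

The Paleocene closes at 56 Ma and the Miocene opens at 23.03 Ma, so the interval is 56 − 23.03 = 32.97 Myr.
An epoch fits inside if it starts at or after 56 Ma and ends at or before 23.03 Ma; oldest first that gives Eocene, Oligocene.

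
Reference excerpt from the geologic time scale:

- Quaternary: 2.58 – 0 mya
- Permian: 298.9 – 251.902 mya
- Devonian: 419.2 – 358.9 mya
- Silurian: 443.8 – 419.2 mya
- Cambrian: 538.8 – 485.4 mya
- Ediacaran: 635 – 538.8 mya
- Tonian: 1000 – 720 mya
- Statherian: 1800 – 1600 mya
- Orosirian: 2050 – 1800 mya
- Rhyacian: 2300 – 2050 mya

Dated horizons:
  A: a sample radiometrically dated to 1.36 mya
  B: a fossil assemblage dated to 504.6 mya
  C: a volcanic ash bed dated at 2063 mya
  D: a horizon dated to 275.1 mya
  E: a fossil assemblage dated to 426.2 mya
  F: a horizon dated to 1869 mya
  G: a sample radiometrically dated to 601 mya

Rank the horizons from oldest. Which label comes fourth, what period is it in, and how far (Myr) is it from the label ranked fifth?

B, in the Cambrian; 78.4 million years to E

Sorted oldest-first by Ma: C (2063), F (1869), G (601), B (504.6), E (426.2), D (275.1), A (1.36).
The fourth oldest is B at 504.6 Ma, which lies in 538.8–485.4 Ma: the Cambrian.
The fifth oldest is E at 426.2 Ma; separation = |504.6 − 426.2| = 78.4 Myr.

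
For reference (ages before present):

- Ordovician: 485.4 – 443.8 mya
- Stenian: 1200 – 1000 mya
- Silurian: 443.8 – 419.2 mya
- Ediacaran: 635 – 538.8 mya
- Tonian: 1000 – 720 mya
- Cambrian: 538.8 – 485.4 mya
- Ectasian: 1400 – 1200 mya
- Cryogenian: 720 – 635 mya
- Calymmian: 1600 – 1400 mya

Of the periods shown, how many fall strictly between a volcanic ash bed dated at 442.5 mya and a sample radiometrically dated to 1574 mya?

The older date is 1574 Ma and the younger is 442.5 Ma.
Periods with start < 1574 and end > 442.5 Ma: Ectasian (1400–1200), Stenian (1200–1000), Tonian (1000–720), Cryogenian (720–635), Ediacaran (635–538.8), Cambrian (538.8–485.4), Ordovician (485.4–443.8).
That is 7 complete periods.

7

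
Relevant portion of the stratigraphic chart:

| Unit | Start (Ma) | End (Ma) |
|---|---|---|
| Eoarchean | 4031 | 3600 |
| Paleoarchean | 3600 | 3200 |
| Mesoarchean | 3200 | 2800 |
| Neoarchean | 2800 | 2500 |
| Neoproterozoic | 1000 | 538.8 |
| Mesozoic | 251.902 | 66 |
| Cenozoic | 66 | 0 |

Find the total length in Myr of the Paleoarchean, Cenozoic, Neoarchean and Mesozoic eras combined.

Duration is start − end for each: (3600 − 3200) + (66 − 0) + (2800 − 2500) + (251.902 − 66).
That is 400 + 66 + 300 + 185.902, which totals 951.902 million years.

951.902 million years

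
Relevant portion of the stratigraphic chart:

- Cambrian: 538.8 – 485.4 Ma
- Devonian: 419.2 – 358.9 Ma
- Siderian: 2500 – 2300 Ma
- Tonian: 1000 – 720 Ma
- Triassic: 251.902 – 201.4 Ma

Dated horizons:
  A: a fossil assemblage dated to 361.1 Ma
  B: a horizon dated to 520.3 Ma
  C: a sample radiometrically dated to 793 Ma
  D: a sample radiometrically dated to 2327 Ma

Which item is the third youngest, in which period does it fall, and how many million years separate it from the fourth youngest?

Sorted youngest-first by Ma: A (361.1), B (520.3), C (793), D (2327).
The third youngest is C at 793 Ma, which lies in 1000–720 Ma: the Tonian.
The fourth youngest is D at 2327 Ma; separation = |793 − 2327| = 1534 Myr.

C, in the Tonian; 1534 million years to D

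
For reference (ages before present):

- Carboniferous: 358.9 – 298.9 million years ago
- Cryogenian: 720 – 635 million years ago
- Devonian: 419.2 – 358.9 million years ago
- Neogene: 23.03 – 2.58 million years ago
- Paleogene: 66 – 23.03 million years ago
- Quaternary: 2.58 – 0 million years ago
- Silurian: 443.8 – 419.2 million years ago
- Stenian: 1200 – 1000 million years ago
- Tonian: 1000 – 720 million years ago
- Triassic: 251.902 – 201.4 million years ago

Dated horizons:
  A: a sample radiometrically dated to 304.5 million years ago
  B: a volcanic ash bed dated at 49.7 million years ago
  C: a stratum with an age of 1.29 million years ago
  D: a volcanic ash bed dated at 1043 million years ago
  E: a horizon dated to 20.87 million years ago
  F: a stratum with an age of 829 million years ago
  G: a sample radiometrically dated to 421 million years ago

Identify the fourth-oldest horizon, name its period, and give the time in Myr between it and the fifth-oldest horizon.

Larger Ma means older, so oldest first: D 1043 > F 829 > G 421 > A 304.5 > B 49.7 > E 20.87 > C 1.29.
Counting 4 along gives A (304.5 Ma); the excerpt puts that inside the Carboniferous, 358.9–298.9 Ma.
Next in line is B (49.7 Ma), and 304.5 − 49.7 = 254.8 Myr.

A, in the Carboniferous; 254.8 million years to B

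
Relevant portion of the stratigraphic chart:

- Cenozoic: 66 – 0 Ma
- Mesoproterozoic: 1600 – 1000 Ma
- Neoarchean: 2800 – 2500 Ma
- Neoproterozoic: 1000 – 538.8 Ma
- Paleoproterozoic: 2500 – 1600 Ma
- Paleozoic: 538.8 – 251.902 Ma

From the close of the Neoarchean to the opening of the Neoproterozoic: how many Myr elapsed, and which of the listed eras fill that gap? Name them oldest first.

End of Neoarchean = 2500 Ma; start of Neoproterozoic = 1000 Ma.
Gap = 2500 − 1000 = 1500 Myr.
Eras wholly inside 2500–1000 Ma: Paleoproterozoic (2500–1600), Mesoproterozoic (1600–1000).

1500 million years; Paleoproterozoic, Mesoproterozoic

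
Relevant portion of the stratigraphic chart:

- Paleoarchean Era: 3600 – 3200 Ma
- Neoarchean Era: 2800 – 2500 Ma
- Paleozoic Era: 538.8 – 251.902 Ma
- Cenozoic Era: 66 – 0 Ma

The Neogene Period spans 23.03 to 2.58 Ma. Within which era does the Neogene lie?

Cenozoic

The Neogene (23.03–2.58 Ma) lies entirely within 66–0 Ma, the Cenozoic Era.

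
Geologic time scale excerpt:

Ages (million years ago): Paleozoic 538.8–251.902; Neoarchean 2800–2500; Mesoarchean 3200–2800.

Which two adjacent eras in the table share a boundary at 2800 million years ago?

Mesoarchean and Neoarchean

The Mesoarchean ends at 2800 million years ago and the Neoarchean begins at 2800 million years ago, so they share that boundary.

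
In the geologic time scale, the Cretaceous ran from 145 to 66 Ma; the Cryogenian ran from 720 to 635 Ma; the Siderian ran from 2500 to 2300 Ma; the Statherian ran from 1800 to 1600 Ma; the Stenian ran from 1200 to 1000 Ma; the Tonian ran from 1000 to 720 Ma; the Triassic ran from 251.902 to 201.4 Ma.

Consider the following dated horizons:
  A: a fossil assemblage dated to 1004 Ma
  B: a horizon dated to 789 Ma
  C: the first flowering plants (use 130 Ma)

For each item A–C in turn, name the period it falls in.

Match each age against the start–end ranges in the excerpt: A = 1004 Ma → Stenian (1200–1000); B = 789 Ma → Tonian (1000–720); C = 130 Ma → Cretaceous (145–66).

A — Stenian; B — Tonian; C — Cretaceous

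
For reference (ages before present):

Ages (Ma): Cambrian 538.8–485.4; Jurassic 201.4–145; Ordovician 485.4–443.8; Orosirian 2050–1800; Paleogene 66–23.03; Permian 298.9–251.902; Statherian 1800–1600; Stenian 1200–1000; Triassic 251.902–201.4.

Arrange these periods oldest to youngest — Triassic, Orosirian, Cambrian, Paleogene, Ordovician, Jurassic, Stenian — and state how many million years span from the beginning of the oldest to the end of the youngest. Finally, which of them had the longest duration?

Start ages (Ma): Orosirian 2050, Stenian 1200, Cambrian 538.8, Ordovician 485.4, Triassic 251.902, Jurassic 201.4, Paleogene 66.
Ordered oldest to youngest: Orosirian, Stenian, Cambrian, Ordovician, Triassic, Jurassic, Paleogene.
Span = 2050 − 23.03 = 2026.97 Myr.
Durations: Ordovician 41.6, Stenian 200, Paleogene 42.97, Cambrian 53.4, Orosirian 250, Jurassic 56.4, Triassic 50.502 → longest is Orosirian (250 Myr).

Orosirian, Stenian, Cambrian, Ordovician, Triassic, Jurassic, Paleogene; total span 2026.97 Myr; longest is Orosirian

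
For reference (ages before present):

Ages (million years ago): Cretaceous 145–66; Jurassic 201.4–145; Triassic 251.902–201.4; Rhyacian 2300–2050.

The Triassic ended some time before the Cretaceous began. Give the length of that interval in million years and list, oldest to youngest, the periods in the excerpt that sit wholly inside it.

End of Triassic = 201.4 Ma; start of Cretaceous = 145 Ma.
Gap = 201.4 − 145 = 56.4 Myr.
Periods wholly inside 201.4–145 Ma: Jurassic (201.4–145).

56.4 million years; Jurassic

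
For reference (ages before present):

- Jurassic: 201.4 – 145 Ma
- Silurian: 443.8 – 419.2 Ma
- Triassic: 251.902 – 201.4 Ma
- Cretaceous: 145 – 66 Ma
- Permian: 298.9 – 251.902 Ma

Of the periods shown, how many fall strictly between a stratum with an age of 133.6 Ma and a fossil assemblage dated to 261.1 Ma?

2

261.1 Ma sits inside the Permian (298.9–251.902) and 133.6 Ma inside the Cretaceous (145–66); neither of those is wholly between the two dates.
The listed periods lying completely between them are Triassic, Jurassic — 2 in all.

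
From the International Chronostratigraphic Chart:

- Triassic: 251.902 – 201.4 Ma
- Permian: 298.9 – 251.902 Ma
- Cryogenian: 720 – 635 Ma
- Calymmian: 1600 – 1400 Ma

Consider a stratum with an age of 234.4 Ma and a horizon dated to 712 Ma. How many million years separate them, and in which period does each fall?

477.6 million years apart; the first in the Triassic, the second in the Cryogenian

Elapsed time: 712 − 234.4 = 477.6 Myr.
234.4 Ma lies within 251.902–201.4 Ma: Triassic.
712 Ma lies within 720–635 Ma: Cryogenian.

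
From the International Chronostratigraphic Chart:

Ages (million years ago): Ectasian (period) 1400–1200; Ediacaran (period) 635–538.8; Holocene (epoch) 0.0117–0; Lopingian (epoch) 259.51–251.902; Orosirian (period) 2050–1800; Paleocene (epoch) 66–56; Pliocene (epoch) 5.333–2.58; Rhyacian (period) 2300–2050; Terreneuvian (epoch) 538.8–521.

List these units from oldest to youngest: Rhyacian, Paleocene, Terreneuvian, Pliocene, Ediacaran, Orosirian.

Sorting by start age (descending Ma, since larger Ma = older): Rhyacian began 2300, Orosirian began 2050, Ediacaran began 635, Terreneuvian began 538.8, Paleocene began 66, Pliocene began 5.333.

Rhyacian → Orosirian → Ediacaran → Terreneuvian → Paleocene → Pliocene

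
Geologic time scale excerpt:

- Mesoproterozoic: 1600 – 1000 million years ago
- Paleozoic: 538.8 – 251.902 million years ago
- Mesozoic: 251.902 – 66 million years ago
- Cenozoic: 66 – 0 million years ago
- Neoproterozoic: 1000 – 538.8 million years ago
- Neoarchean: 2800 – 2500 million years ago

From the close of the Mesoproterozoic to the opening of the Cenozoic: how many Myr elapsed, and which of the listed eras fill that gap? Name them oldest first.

934 million years; Neoproterozoic, Paleozoic, Mesozoic

The Mesoproterozoic closes at 1000 Ma and the Cenozoic opens at 66 Ma, so the interval is 1000 − 66 = 934 Myr.
An era fits inside if it starts at or after 1000 Ma and ends at or before 66 Ma; oldest first that gives Neoproterozoic, Paleozoic, Mesozoic.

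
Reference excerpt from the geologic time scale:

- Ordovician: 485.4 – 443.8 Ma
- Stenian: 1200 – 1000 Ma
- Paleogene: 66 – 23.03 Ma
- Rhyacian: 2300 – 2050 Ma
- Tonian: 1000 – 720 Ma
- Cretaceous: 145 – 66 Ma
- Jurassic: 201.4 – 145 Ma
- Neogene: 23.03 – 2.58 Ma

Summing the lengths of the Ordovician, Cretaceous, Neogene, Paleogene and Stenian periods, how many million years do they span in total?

Each duration: Ordovician = 41.6; Cretaceous = 79; Neogene = 20.45; Paleogene = 42.97; Stenian = 200.
Sum: 41.6 + 79 + 20.45 + 42.97 + 200 = 384.02 Myr.

384.02 million years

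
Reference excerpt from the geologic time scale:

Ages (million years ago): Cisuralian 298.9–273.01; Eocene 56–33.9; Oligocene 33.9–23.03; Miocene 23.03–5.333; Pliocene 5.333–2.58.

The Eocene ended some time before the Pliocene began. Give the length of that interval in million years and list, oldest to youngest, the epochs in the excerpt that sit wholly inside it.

28.567 million years; Oligocene, Miocene

End of Eocene = 33.9 Ma; start of Pliocene = 5.333 Ma.
Gap = 33.9 − 5.333 = 28.567 Myr.
Epochs wholly inside 33.9–5.333 Ma: Oligocene (33.9–23.03), Miocene (23.03–5.333).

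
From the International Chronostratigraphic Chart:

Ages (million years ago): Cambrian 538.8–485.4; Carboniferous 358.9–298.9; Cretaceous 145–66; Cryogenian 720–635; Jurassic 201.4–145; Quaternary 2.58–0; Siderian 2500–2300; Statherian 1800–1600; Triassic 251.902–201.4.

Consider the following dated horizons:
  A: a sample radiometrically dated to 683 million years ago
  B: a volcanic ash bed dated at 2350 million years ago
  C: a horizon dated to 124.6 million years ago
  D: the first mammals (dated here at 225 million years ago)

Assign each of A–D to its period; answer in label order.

A: 683 Ma lies in 720–635 Ma, so Cryogenian.
B: 2350 Ma lies in 2500–2300 Ma, so Siderian.
C: 124.6 Ma lies in 145–66 Ma, so Cretaceous.
D: 225 Ma lies in 251.902–201.4 Ma, so Triassic.

A — Cryogenian; B — Siderian; C — Cretaceous; D — Triassic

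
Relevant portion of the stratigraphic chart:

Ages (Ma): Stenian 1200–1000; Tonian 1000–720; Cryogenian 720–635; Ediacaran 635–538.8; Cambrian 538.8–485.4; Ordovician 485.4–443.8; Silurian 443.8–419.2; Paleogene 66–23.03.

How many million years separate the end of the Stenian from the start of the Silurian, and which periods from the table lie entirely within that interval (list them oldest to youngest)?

The Stenian closes at 1000 Ma and the Silurian opens at 443.8 Ma, so the interval is 1000 − 443.8 = 556.2 Myr.
A period fits inside if it starts at or after 1000 Ma and ends at or before 443.8 Ma; oldest first that gives Tonian, Cryogenian, Ediacaran, Cambrian, Ordovician.

556.2 million years; Tonian, Cryogenian, Ediacaran, Cambrian, Ordovician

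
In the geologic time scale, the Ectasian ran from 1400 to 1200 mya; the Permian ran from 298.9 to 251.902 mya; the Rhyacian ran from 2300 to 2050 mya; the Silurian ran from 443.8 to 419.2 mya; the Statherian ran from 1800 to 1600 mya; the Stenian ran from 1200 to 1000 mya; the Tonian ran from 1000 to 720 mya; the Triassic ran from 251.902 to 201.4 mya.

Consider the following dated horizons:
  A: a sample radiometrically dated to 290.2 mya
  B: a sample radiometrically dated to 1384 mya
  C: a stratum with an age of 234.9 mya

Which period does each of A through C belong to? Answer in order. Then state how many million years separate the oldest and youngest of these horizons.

A — Permian; B — Ectasian; C — Triassic; span 1149.1 million years

Match each age against the start–end ranges in the excerpt: A = 290.2 Ma → Permian (298.9–251.902); B = 1384 Ma → Ectasian (1400–1200); C = 234.9 Ma → Triassic (251.902–201.4).
The largest age is 1384 Ma and the smallest is 234.9 Ma; their difference is 1149.1 Myr.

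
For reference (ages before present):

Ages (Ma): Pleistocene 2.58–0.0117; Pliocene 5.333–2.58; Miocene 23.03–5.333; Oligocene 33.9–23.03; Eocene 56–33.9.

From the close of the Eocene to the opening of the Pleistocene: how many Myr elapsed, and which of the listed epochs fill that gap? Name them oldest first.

31.32 million years; Oligocene, Miocene, Pliocene

The Eocene closes at 33.9 Ma and the Pleistocene opens at 2.58 Ma, so the interval is 33.9 − 2.58 = 31.32 Myr.
An epoch fits inside if it starts at or after 33.9 Ma and ends at or before 2.58 Ma; oldest first that gives Oligocene, Miocene, Pliocene.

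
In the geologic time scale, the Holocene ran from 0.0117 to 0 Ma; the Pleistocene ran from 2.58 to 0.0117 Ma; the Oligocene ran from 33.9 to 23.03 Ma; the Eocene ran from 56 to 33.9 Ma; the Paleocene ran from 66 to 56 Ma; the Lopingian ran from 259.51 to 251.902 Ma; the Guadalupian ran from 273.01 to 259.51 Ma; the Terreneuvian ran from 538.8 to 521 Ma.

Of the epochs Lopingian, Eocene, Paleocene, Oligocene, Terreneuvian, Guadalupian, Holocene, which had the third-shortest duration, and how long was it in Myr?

Paleocene, 10 million years

Start − end for each: Lopingian 259.51 − 251.902 = 7.608; Eocene 56 − 33.9 = 22.1; Paleocene 66 − 56 = 10; Oligocene 33.9 − 23.03 = 10.87; Terreneuvian 538.8 − 521 = 17.8; Guadalupian 273.01 − 259.51 = 13.5; Holocene 0.0117 − 0 = 0.0117.
Ranking these from shortest: Holocene < Lopingian < Paleocene < Oligocene < Guadalupian < Terreneuvian < Eocene.
Position 3 in that ranking is Paleocene, which lasted 10 Myr.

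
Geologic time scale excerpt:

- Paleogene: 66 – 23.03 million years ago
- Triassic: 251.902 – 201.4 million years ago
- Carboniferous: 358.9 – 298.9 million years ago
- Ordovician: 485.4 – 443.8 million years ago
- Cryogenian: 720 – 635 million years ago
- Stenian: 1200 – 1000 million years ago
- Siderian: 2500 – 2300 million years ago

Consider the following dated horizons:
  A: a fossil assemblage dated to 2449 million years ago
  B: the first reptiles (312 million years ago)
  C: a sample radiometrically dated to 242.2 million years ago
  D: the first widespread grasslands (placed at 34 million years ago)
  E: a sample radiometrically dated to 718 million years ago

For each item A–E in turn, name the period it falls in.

A: 2449 Ma lies in 2500–2300 Ma, so Siderian.
B: 312 Ma lies in 358.9–298.9 Ma, so Carboniferous.
C: 242.2 Ma lies in 251.902–201.4 Ma, so Triassic.
D: 34 Ma lies in 66–23.03 Ma, so Paleogene.
E: 718 Ma lies in 720–635 Ma, so Cryogenian.

A — Siderian; B — Carboniferous; C — Triassic; D — Paleogene; E — Cryogenian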